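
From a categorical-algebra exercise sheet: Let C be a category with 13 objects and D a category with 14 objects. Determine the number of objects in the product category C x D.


The product category C x D has objects that are pairs (c, d).
Number of pairs = |Ob(C)| * |Ob(D)| = 13 * 14 = 182

182


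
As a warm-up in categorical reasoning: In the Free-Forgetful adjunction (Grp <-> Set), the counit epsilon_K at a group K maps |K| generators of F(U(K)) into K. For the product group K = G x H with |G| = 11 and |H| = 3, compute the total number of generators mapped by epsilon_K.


The counit epsilon_K: F(U(K)) -> K of the Free-Forgetful adjunction
maps |K| generators of F(U(K)) into K. For K = G x H (the product group),
|G x H| = |G| * |H|.
Total generators mapped = 11 * 3 = 33.

33


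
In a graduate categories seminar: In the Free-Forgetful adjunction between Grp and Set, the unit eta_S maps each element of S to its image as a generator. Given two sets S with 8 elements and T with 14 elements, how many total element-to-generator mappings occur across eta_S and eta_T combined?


The unit eta_X: X -> U(F(X)) of the Free-Forgetful adjunction
maps each element of X to a generator of F(X). For X = S + T (disjoint
union in Set), |S + T| = |S| + |T|.
Total mappings = 8 + 14 = 22.

22


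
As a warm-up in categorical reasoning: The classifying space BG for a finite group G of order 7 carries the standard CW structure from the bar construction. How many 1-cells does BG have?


In the bar-construction CW model of BG, the n-cells are indexed by
n-tuples [g_1|...|g_n] of non-identity elements of G (degenerate
simplices with some g_i = e do not contribute cells), so there are
(|G| - 1)^n n-cells.
For dim = 1 with |G| = 7:
cells = (7 - 1)^1 = 6^1 = 6

6


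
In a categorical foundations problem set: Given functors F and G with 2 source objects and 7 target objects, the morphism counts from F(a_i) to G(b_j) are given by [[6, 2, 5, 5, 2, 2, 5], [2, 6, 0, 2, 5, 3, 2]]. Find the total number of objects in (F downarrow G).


Objects of (F downarrow G) are triples (a, b, h: F(a)->G(b)).
The count equals the sum of all entries in the hom-matrix.
sum(row 0) = 27
sum(row 1) = 20
Grand total = 47

47


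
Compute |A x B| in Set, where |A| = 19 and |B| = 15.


In Set, the product A x B is the Cartesian product.
By the universal property, |A x B| = |A| * |B|.
|A x B| = 19 * 15 = 285

285


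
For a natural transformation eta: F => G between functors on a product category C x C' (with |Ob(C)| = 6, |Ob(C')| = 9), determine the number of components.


A natural transformation eta: F => G assigns one component morphism per
object of the domain category.
The domain is the product category C x C', so
|Ob(C x C')| = |Ob(C)| * |Ob(C')| = 6 * 9 = 54.
Therefore eta has 54 component morphisms.

54


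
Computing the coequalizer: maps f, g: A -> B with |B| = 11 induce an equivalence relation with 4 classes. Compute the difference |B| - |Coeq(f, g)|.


The coequalizer Coeq(f, g) = B / ~ has one element per equivalence class.
|B| = 11, |Coeq(f, g)| = 4.
|B| - |Coeq(f, g)| = 11 - 4 = 7.

7


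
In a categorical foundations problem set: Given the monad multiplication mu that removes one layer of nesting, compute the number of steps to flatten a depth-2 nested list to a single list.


Each application of mu: T^2 -> T removes one layer of nesting.
Starting at depth 2 (i.e., T^2(X)), we need to reach T(X).
Number of mu applications = 2 - 1 = 1

1


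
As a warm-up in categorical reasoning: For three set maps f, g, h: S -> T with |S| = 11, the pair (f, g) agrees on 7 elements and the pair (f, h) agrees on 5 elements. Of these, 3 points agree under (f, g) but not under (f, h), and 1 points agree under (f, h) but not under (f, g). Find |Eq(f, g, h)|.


Eq(f, g, h) is the triple-agreement set: points in S where all three
maps take the same value. Using inclusion-exclusion on the pairwise data:
Pair (f, g) agrees on 7 points; pair (f, h) on 5 points.
Points agreeing under (f, g) but not (f, h) = 3; under (f, h) but not (f, g) = 1.
Triple-agreement = agreement-in-(f, g) minus points that agree under (f, g) but not (f, h):
|Eq(f, g, h)| = 7 - 3 = 4
(cross-check via (f, h): 5 - 1 = 4.)

4


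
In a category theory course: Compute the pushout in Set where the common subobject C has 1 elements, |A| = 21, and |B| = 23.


The pushout A +_C B identifies the images of C in A and B.
|A +_C B| = |A| + |B| - |C| (for injections).
= 21 + 23 - 1 = 43

43


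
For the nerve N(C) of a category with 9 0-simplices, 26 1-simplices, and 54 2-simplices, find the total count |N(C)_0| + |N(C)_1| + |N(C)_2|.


The 2-skeleton of the nerve N(C) consists of simplices in dimensions 0, 1, 2:
  |N(C)_0| = 9 (objects)
  |N(C)_1| = 26 (morphisms)
  |N(C)_2| = 54 (composable pairs)
Total = 9 + 26 + 54 = 89

89


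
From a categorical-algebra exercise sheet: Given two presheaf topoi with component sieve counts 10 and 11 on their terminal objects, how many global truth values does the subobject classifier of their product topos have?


In a product of presheaf topoi E_1 x E_2, the subobject classifier
is Omega = Omega_1 x Omega_2 (componentwise), so
|Omega(top)| = |Omega_1(top_1)| * |Omega_2(top_2)|.
= 10 * 11 = 110.

110


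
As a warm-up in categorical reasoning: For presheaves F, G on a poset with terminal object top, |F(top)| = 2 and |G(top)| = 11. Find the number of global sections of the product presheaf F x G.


Global sections of a presheaf on a poset with terminal top satisfy
Gamma(H) ~ H(top). Presheaves admit pointwise products, so
(F x G)(top) = F(top) x G(top) (Cartesian product).
|Gamma(F x G)| = |F(top)| * |G(top)| = 2 * 11 = 22.

22


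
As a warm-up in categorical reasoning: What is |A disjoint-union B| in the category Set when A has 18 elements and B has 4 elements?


In Set, the coproduct A + B is the disjoint union.
|A + B| = |A| + |B| = 18 + 4 = 22

22


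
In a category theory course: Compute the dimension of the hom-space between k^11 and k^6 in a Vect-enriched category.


In Vect-enriched categories, Hom(k^n, k^m) is the space of m x n matrices.
dim(Hom(k^11, k^6)) = 6 * 11 = 66

66


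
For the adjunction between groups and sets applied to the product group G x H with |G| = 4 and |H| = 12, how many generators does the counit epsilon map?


The counit epsilon_K: F(U(K)) -> K of the Free-Forgetful adjunction
maps |K| generators of F(U(K)) into K. For K = G x H (the product group),
|G x H| = |G| * |H|.
Total generators mapped = 4 * 12 = 48.

48


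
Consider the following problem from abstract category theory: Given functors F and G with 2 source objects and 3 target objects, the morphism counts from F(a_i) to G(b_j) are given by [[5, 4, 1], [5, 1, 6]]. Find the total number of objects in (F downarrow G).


Objects of (F downarrow G) are triples (a, b, h: F(a)->G(b)).
The count equals the sum of all entries in the hom-matrix.
sum(row 0) = 10
sum(row 1) = 12
Grand total = 22

22


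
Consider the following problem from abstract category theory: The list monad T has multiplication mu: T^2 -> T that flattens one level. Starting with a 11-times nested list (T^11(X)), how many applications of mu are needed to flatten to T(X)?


Each application of mu: T^2 -> T removes one layer of nesting.
Starting at depth 11 (i.e., T^11(X)), we need to reach T(X).
Number of mu applications = 11 - 1 = 10

10


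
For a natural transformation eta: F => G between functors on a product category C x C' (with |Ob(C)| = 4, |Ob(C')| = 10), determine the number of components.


A natural transformation eta: F => G assigns one component morphism per
object of the domain category.
The domain is the product category C x C', so
|Ob(C x C')| = |Ob(C)| * |Ob(C')| = 4 * 10 = 40.
Therefore eta has 40 component morphisms.

40


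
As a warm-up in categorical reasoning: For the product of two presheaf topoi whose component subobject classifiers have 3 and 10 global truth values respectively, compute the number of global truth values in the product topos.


In a product of presheaf topoi E_1 x E_2, the subobject classifier
is Omega = Omega_1 x Omega_2 (componentwise), so
|Omega(top)| = |Omega_1(top_1)| * |Omega_2(top_2)|.
= 3 * 10 = 30.

30


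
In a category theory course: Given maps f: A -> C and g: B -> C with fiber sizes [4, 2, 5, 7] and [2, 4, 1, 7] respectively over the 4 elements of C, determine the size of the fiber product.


The pullback A x_C B consists of pairs (a, b) with f(a) = g(b).
For each element c in C, the fiber product has |f^-1(c)| * |g^-1(c)| elements.
Summing over C: 4 * 2 + 2 * 4 + 5 * 1 + 7 * 7
= 8 + 8 + 5 + 49 = 70

70


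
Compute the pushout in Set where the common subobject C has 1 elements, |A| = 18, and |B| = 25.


The pushout A +_C B identifies the images of C in A and B.
|A +_C B| = |A| + |B| - |C| (for injections).
= 18 + 25 - 1 = 42

42


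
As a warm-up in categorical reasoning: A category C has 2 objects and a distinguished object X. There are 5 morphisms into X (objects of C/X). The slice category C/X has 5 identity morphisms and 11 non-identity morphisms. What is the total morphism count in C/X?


In the slice category C/X, objects are morphisms to X.
Identity morphisms: 5 (one per object of C/X).
Non-identity morphisms: 11.
Total = 5 + 11 = 16

16


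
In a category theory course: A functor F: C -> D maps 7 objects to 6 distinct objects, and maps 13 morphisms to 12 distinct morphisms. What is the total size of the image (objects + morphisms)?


The image of F consists of distinct objects and distinct morphisms.
|Im(F)| on objects = 6
|Im(F)| on morphisms = 12
Total image cardinality = 6 + 12 = 18

18


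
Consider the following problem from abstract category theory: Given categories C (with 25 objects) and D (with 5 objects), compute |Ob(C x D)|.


The product category C x D has objects that are pairs (c, d).
Number of pairs = |Ob(C)| * |Ob(D)| = 25 * 5 = 125

125


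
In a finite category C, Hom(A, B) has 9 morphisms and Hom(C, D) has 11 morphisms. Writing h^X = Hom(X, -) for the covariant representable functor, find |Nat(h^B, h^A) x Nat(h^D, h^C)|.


By the Yoneda lemma, Nat(h^B, h^A) is isomorphic to Hom(A, B),
so |Nat(h^B, h^A)| = |Hom(A, B)| and |Nat(h^D, h^C)| = |Hom(C, D)|.
|Hom(A, B)| = 9, |Hom(C, D)| = 11.
|Nat(h^B, h^A) x Nat(h^D, h^C)| = 9 * 11 = 99

99


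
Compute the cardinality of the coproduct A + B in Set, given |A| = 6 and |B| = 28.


In Set, the coproduct A + B is the disjoint union.
|A + B| = |A| + |B| = 6 + 28 = 34

34


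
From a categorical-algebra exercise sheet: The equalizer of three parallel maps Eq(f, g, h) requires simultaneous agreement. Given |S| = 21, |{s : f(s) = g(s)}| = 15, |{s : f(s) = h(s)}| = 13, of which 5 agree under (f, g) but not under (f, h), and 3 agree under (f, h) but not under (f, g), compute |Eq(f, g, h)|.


Eq(f, g, h) is the triple-agreement set: points in S where all three
maps take the same value. Using inclusion-exclusion on the pairwise data:
Pair (f, g) agrees on 15 points; pair (f, h) on 13 points.
Points agreeing under (f, g) but not (f, h) = 5; under (f, h) but not (f, g) = 3.
Triple-agreement = agreement-in-(f, g) minus points that agree under (f, g) but not (f, h):
|Eq(f, g, h)| = 15 - 5 = 10
(cross-check via (f, h): 13 - 3 = 10.)

10


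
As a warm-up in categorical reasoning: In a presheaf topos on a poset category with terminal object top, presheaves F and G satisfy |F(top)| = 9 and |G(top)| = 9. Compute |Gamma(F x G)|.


Global sections of a presheaf on a poset with terminal top satisfy
Gamma(H) ~ H(top). Presheaves admit pointwise products, so
(F x G)(top) = F(top) x G(top) (Cartesian product).
|Gamma(F x G)| = |F(top)| * |G(top)| = 9 * 9 = 81.

81


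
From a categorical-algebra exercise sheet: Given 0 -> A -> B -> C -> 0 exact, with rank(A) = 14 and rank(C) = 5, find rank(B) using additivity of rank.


For a short exact sequence 0 -> A -> B -> C -> 0,
rank is additive: rank(B) = rank(A) + rank(C).
rank(B) = 14 + 5 = 19

19


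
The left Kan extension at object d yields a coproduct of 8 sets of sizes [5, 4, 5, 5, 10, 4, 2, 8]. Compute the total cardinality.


Pointwise, the left Kan extension (Lan_F H)(d) is the colimit, indexed
by the comma category (F downarrow d), of H composed with the
projection (F downarrow d) -> C. Here that colimit is given
as a coproduct (disjoint union) of sets, so its cardinality is the
sum of the sizes of the summands.
Coproduct of sets with sizes: 5 + 4 + 5 + 5 + 10 + 4 + 2 + 8
= 43

43


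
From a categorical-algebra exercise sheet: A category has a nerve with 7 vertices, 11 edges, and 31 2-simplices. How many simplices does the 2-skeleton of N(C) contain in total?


The 2-skeleton of the nerve N(C) consists of simplices in dimensions 0, 1, 2:
  |N(C)_0| = 7 (objects)
  |N(C)_1| = 11 (morphisms)
  |N(C)_2| = 31 (composable pairs)
Total = 7 + 11 + 31 = 49

49


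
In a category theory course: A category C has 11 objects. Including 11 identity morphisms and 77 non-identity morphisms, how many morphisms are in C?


Each object has an identity morphism, giving 11 identities.
Adding the 77 non-identity morphisms:
Total = 11 + 77 = 88

88


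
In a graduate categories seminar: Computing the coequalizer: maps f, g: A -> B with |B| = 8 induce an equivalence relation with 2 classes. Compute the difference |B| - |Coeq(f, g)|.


The coequalizer Coeq(f, g) = B / ~ has one element per equivalence class.
|B| = 8, |Coeq(f, g)| = 2.
|B| - |Coeq(f, g)| = 8 - 2 = 6.

6


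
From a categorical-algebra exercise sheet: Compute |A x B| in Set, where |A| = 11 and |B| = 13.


In Set, the product A x B is the Cartesian product.
By the universal property, |A x B| = |A| * |B|.
|A x B| = 11 * 13 = 143

143


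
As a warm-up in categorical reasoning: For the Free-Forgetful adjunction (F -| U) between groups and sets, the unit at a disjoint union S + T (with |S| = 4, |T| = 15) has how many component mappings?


The unit eta_X: X -> U(F(X)) of the Free-Forgetful adjunction
maps each element of X to a generator of F(X). For X = S + T (disjoint
union in Set), |S + T| = |S| + |T|.
Total mappings = 4 + 15 = 19.

19


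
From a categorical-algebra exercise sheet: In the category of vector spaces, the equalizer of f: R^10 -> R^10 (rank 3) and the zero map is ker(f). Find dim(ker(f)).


The equalizer of f and the zero map is ker(f).
By the rank-nullity theorem: dim(ker(f)) = dim(domain) - rank(f).
dim(ker(f)) = 10 - 3 = 7

7


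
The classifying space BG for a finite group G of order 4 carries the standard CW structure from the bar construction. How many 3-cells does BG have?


In the bar-construction CW model of BG, the n-cells are indexed by
n-tuples [g_1|...|g_n] of non-identity elements of G (degenerate
simplices with some g_i = e do not contribute cells), so there are
(|G| - 1)^n n-cells.
For dim = 3 with |G| = 4:
cells = (4 - 1)^3 = 3^3 = 27

27


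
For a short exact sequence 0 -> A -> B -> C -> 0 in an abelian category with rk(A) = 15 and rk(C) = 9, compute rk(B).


For a short exact sequence 0 -> A -> B -> C -> 0,
rank is additive: rank(B) = rank(A) + rank(C).
rank(B) = 15 + 9 = 24

24


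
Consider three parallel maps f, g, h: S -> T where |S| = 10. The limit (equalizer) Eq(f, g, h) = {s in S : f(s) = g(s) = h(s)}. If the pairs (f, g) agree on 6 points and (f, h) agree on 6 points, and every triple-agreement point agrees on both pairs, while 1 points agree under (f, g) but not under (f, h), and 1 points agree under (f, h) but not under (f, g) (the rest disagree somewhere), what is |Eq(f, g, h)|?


Eq(f, g, h) is the triple-agreement set: points in S where all three
maps take the same value. Using inclusion-exclusion on the pairwise data:
Pair (f, g) agrees on 6 points; pair (f, h) on 6 points.
Points agreeing under (f, g) but not (f, h) = 1; under (f, h) but not (f, g) = 1.
Triple-agreement = agreement-in-(f, g) minus points that agree under (f, g) but not (f, h):
|Eq(f, g, h)| = 6 - 1 = 5
(cross-check via (f, h): 6 - 1 = 5.)

5


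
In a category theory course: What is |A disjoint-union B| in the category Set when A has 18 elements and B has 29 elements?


In Set, the coproduct A + B is the disjoint union.
|A + B| = |A| + |B| = 18 + 29 = 47

47


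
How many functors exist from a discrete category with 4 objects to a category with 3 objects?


A functor from a discrete category C to D is determined by
where each object maps. Each of the 4 objects of C can map
to any of the 3 objects of D independently.
Number of functors = 3^4 = 81

81


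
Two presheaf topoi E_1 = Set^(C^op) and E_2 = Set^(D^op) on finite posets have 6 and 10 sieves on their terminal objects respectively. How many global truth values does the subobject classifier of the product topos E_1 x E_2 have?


In a product of presheaf topoi E_1 x E_2, the subobject classifier
is Omega = Omega_1 x Omega_2 (componentwise), so
|Omega(top)| = |Omega_1(top_1)| * |Omega_2(top_2)|.
= 6 * 10 = 60.

60


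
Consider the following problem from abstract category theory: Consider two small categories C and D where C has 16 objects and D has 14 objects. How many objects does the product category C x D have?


The product category C x D has objects that are pairs (c, d).
Number of pairs = |Ob(C)| * |Ob(D)| = 16 * 14 = 224

224


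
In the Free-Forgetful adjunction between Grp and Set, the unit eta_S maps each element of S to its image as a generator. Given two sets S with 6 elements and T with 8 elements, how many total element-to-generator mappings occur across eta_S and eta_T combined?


The unit eta_X: X -> U(F(X)) of the Free-Forgetful adjunction
maps each element of X to a generator of F(X). For X = S + T (disjoint
union in Set), |S + T| = |S| + |T|.
Total mappings = 6 + 8 = 14.

14


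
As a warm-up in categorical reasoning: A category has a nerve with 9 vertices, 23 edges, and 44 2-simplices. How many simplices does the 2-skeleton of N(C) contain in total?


The 2-skeleton of the nerve N(C) consists of simplices in dimensions 0, 1, 2:
  |N(C)_0| = 9 (objects)
  |N(C)_1| = 23 (morphisms)
  |N(C)_2| = 44 (composable pairs)
Total = 9 + 23 + 44 = 76

76


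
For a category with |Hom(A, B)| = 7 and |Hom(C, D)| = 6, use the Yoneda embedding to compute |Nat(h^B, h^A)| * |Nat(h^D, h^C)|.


By the Yoneda lemma, Nat(h^B, h^A) is isomorphic to Hom(A, B),
so |Nat(h^B, h^A)| = |Hom(A, B)| and |Nat(h^D, h^C)| = |Hom(C, D)|.
|Hom(A, B)| = 7, |Hom(C, D)| = 6.
|Nat(h^B, h^A) x Nat(h^D, h^C)| = 7 * 6 = 42

42


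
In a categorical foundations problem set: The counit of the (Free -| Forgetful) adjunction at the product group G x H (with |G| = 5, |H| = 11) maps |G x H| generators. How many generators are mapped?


The counit epsilon_K: F(U(K)) -> K of the Free-Forgetful adjunction
maps |K| generators of F(U(K)) into K. For K = G x H (the product group),
|G x H| = |G| * |H|.
Total generators mapped = 5 * 11 = 55.

55


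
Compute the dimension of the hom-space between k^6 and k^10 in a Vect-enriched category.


In Vect-enriched categories, Hom(k^n, k^m) is the space of m x n matrices.
dim(Hom(k^6, k^10)) = 10 * 6 = 60

60


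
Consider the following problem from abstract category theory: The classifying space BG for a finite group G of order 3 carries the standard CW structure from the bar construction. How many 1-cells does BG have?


In the bar-construction CW model of BG, the n-cells are indexed by
n-tuples [g_1|...|g_n] of non-identity elements of G (degenerate
simplices with some g_i = e do not contribute cells), so there are
(|G| - 1)^n n-cells.
For dim = 1 with |G| = 3:
cells = (3 - 1)^1 = 2^1 = 2

2


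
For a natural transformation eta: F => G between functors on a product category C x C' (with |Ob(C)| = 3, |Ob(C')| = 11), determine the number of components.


A natural transformation eta: F => G assigns one component morphism per
object of the domain category.
The domain is the product category C x C', so
|Ob(C x C')| = |Ob(C)| * |Ob(C')| = 3 * 11 = 33.
Therefore eta has 33 component morphisms.

33


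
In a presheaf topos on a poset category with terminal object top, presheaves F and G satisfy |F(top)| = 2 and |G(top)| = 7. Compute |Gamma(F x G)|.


Global sections of a presheaf on a poset with terminal top satisfy
Gamma(H) ~ H(top). Presheaves admit pointwise products, so
(F x G)(top) = F(top) x G(top) (Cartesian product).
|Gamma(F x G)| = |F(top)| * |G(top)| = 2 * 7 = 14.

14


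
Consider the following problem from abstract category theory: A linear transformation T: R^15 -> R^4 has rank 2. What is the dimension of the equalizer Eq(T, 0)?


The equalizer of f and the zero map is ker(f).
By the rank-nullity theorem: dim(ker(f)) = dim(domain) - rank(f).
dim(ker(f)) = 15 - 2 = 13

13


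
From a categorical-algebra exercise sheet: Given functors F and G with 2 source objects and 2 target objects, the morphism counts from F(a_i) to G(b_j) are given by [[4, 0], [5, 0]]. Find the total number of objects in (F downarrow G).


Objects of (F downarrow G) are triples (a, b, h: F(a)->G(b)).
The count equals the sum of all entries in the hom-matrix.
sum(row 0) = 4
sum(row 1) = 5
Grand total = 9

9


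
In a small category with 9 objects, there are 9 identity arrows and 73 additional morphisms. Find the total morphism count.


Each object has an identity morphism, giving 9 identities.
Adding the 73 non-identity morphisms:
Total = 9 + 73 = 82

82


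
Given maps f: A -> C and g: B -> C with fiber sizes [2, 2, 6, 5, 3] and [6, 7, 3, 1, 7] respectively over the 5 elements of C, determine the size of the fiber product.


The pullback A x_C B consists of pairs (a, b) with f(a) = g(b).
For each element c in C, the fiber product has |f^-1(c)| * |g^-1(c)| elements.
Summing over C: 2 * 6 + 2 * 7 + 6 * 3 + 5 * 1 + 3 * 7
= 12 + 14 + 18 + 5 + 21 = 70

70


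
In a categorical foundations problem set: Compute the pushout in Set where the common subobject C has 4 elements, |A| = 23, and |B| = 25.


The pushout A +_C B identifies the images of C in A and B.
|A +_C B| = |A| + |B| - |C| (for injections).
= 23 + 25 - 4 = 44

44


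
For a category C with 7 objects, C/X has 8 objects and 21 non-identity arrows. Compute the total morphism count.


In the slice category C/X, objects are morphisms to X.
Identity morphisms: 8 (one per object of C/X).
Non-identity morphisms: 21.
Total = 8 + 21 = 29

29


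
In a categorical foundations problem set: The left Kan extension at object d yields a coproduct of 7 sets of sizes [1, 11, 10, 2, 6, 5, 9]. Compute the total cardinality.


Pointwise, the left Kan extension (Lan_F H)(d) is the colimit, indexed
by the comma category (F downarrow d), of H composed with the
projection (F downarrow d) -> C. Here that colimit is given
as a coproduct (disjoint union) of sets, so its cardinality is the
sum of the sizes of the summands.
Coproduct of sets with sizes: 1 + 11 + 10 + 2 + 6 + 5 + 9
= 44

44


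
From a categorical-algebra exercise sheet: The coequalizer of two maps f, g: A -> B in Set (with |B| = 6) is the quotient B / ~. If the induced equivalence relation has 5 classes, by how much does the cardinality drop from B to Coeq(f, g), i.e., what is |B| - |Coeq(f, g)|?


The coequalizer Coeq(f, g) = B / ~ has one element per equivalence class.
|B| = 6, |Coeq(f, g)| = 5.
|B| - |Coeq(f, g)| = 6 - 5 = 1.

1


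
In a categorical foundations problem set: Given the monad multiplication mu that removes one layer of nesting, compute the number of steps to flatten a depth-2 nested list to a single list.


Each application of mu: T^2 -> T removes one layer of nesting.
Starting at depth 2 (i.e., T^2(X)), we need to reach T(X).
Number of mu applications = 2 - 1 = 1

1


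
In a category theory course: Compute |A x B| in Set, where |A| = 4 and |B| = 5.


In Set, the product A x B is the Cartesian product.
By the universal property, |A x B| = |A| * |B|.
|A x B| = 4 * 5 = 20

20


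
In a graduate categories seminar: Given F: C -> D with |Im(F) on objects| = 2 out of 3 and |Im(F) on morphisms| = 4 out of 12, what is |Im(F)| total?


The image of F consists of distinct objects and distinct morphisms.
|Im(F)| on objects = 2
|Im(F)| on morphisms = 4
Total image cardinality = 2 + 4 = 6

6


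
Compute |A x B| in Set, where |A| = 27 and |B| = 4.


In Set, the product A x B is the Cartesian product.
By the universal property, |A x B| = |A| * |B|.
|A x B| = 27 * 4 = 108

108


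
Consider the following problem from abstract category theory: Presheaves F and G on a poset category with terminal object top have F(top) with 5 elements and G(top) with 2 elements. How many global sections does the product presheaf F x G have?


Global sections of a presheaf on a poset with terminal top satisfy
Gamma(H) ~ H(top). Presheaves admit pointwise products, so
(F x G)(top) = F(top) x G(top) (Cartesian product).
|Gamma(F x G)| = |F(top)| * |G(top)| = 5 * 2 = 10.

10


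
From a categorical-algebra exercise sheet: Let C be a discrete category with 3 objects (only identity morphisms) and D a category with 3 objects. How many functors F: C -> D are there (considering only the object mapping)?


A functor from a discrete category C to D is determined by
where each object maps. Each of the 3 objects of C can map
to any of the 3 objects of D independently.
Number of functors = 3^3 = 27

27


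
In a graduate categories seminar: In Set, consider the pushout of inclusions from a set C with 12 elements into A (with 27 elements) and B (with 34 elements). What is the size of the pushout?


The pushout A +_C B identifies the images of C in A and B.
|A +_C B| = |A| + |B| - |C| (for injections).
= 27 + 34 - 12 = 49

49


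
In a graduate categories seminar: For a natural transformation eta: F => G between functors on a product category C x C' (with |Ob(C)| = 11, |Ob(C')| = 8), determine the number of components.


A natural transformation eta: F => G assigns one component morphism per
object of the domain category.
The domain is the product category C x C', so
|Ob(C x C')| = |Ob(C)| * |Ob(C')| = 11 * 8 = 88.
Therefore eta has 88 component morphisms.

88


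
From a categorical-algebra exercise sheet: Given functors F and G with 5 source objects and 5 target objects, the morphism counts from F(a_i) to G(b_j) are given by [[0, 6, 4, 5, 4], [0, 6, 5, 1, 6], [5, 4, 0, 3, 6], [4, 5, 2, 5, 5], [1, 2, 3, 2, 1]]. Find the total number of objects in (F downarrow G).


Objects of (F downarrow G) are triples (a, b, h: F(a)->G(b)).
The count equals the sum of all entries in the hom-matrix.
sum(row 0) = 19
sum(row 1) = 18
sum(row 2) = 18
sum(row 3) = 21
sum(row 4) = 9
Grand total = 85

85


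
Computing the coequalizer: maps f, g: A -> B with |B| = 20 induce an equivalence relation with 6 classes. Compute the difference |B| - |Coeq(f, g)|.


The coequalizer Coeq(f, g) = B / ~ has one element per equivalence class.
|B| = 20, |Coeq(f, g)| = 6.
|B| - |Coeq(f, g)| = 20 - 6 = 14.

14


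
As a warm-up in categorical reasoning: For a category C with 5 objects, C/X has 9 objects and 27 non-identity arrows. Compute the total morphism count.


In the slice category C/X, objects are morphisms to X.
Identity morphisms: 9 (one per object of C/X).
Non-identity morphisms: 27.
Total = 9 + 27 = 36

36


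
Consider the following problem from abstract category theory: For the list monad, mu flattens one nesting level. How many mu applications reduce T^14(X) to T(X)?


Each application of mu: T^2 -> T removes one layer of nesting.
Starting at depth 14 (i.e., T^14(X)), we need to reach T(X).
Number of mu applications = 14 - 1 = 13

13


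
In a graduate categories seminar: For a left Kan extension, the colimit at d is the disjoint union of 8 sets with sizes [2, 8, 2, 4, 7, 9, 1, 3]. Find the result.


Pointwise, the left Kan extension (Lan_F H)(d) is the colimit, indexed
by the comma category (F downarrow d), of H composed with the
projection (F downarrow d) -> C. Here that colimit is given
as a coproduct (disjoint union) of sets, so its cardinality is the
sum of the sizes of the summands.
Coproduct of sets with sizes: 2 + 8 + 2 + 4 + 7 + 9 + 1 + 3
= 36

36


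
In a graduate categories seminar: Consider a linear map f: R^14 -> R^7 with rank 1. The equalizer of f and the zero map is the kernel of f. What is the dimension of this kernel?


The equalizer of f and the zero map is ker(f).
By the rank-nullity theorem: dim(ker(f)) = dim(domain) - rank(f).
dim(ker(f)) = 14 - 1 = 13

13


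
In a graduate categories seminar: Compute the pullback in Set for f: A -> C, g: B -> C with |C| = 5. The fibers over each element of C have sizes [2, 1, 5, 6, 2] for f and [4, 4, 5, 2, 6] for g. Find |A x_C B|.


The pullback A x_C B consists of pairs (a, b) with f(a) = g(b).
For each element c in C, the fiber product has |f^-1(c)| * |g^-1(c)| elements.
Summing over C: 2 * 4 + 1 * 4 + 5 * 5 + 6 * 2 + 2 * 6
= 8 + 4 + 25 + 12 + 12 = 61

61


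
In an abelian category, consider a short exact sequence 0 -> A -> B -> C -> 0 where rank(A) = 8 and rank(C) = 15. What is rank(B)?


For a short exact sequence 0 -> A -> B -> C -> 0,
rank is additive: rank(B) = rank(A) + rank(C).
rank(B) = 8 + 15 = 23

23


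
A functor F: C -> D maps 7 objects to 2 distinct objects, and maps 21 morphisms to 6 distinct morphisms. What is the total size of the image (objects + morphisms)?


The image of F consists of distinct objects and distinct morphisms.
|Im(F)| on objects = 2
|Im(F)| on morphisms = 6
Total image cardinality = 2 + 6 = 8

8


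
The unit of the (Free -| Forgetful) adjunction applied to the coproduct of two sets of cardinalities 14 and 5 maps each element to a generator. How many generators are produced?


The unit eta_X: X -> U(F(X)) of the Free-Forgetful adjunction
maps each element of X to a generator of F(X). For X = S + T (disjoint
union in Set), |S + T| = |S| + |T|.
Total mappings = 14 + 5 = 19.

19


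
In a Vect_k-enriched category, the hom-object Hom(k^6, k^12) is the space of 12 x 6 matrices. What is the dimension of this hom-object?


In Vect-enriched categories, Hom(k^n, k^m) is the space of m x n matrices.
dim(Hom(k^6, k^12)) = 12 * 6 = 72

72


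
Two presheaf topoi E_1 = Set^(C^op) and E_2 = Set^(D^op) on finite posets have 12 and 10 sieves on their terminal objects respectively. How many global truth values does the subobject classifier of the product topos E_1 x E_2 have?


In a product of presheaf topoi E_1 x E_2, the subobject classifier
is Omega = Omega_1 x Omega_2 (componentwise), so
|Omega(top)| = |Omega_1(top_1)| * |Omega_2(top_2)|.
= 12 * 10 = 120.

120


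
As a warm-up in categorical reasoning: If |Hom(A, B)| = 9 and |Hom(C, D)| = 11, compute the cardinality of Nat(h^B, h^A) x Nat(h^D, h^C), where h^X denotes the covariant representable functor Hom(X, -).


By the Yoneda lemma, Nat(h^B, h^A) is isomorphic to Hom(A, B),
so |Nat(h^B, h^A)| = |Hom(A, B)| and |Nat(h^D, h^C)| = |Hom(C, D)|.
|Hom(A, B)| = 9, |Hom(C, D)| = 11.
|Nat(h^B, h^A) x Nat(h^D, h^C)| = 9 * 11 = 99

99


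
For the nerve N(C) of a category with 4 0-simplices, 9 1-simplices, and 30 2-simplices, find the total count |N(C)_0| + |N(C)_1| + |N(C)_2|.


The 2-skeleton of the nerve N(C) consists of simplices in dimensions 0, 1, 2:
  |N(C)_0| = 4 (objects)
  |N(C)_1| = 9 (morphisms)
  |N(C)_2| = 30 (composable pairs)
Total = 4 + 9 + 30 = 43

43


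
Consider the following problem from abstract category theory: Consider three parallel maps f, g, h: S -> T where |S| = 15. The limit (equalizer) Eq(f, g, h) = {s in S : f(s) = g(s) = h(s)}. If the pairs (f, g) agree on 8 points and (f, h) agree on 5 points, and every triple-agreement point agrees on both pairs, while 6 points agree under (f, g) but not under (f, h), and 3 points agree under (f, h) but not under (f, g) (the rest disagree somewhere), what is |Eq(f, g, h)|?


Eq(f, g, h) is the triple-agreement set: points in S where all three
maps take the same value. Using inclusion-exclusion on the pairwise data:
Pair (f, g) agrees on 8 points; pair (f, h) on 5 points.
Points agreeing under (f, g) but not (f, h) = 6; under (f, h) but not (f, g) = 3.
Triple-agreement = agreement-in-(f, g) minus points that agree under (f, g) but not (f, h):
|Eq(f, g, h)| = 8 - 6 = 2
(cross-check via (f, h): 5 - 3 = 2.)

2


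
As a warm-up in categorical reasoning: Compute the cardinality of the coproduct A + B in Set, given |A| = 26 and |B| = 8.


In Set, the coproduct A + B is the disjoint union.
|A + B| = |A| + |B| = 26 + 8 = 34

34


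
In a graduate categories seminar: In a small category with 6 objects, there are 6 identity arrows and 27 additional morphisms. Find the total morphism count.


Each object has an identity morphism, giving 6 identities.
Adding the 27 non-identity morphisms:
Total = 6 + 27 = 33

33


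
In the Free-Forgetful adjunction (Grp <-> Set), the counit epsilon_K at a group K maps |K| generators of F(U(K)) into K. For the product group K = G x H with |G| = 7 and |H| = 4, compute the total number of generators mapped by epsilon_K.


The counit epsilon_K: F(U(K)) -> K of the Free-Forgetful adjunction
maps |K| generators of F(U(K)) into K. For K = G x H (the product group),
|G x H| = |G| * |H|.
Total generators mapped = 7 * 4 = 28.

28


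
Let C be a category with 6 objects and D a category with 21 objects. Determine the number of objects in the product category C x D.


The product category C x D has objects that are pairs (c, d).
Number of pairs = |Ob(C)| * |Ob(D)| = 6 * 21 = 126

126


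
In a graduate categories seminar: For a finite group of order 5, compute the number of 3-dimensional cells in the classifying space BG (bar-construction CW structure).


In the bar-construction CW model of BG, the n-cells are indexed by
n-tuples [g_1|...|g_n] of non-identity elements of G (degenerate
simplices with some g_i = e do not contribute cells), so there are
(|G| - 1)^n n-cells.
For dim = 3 with |G| = 5:
cells = (5 - 1)^3 = 4^3 = 64

64


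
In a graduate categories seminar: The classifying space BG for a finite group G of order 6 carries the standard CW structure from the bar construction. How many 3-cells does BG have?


In the bar-construction CW model of BG, the n-cells are indexed by
n-tuples [g_1|...|g_n] of non-identity elements of G (degenerate
simplices with some g_i = e do not contribute cells), so there are
(|G| - 1)^n n-cells.
For dim = 3 with |G| = 6:
cells = (6 - 1)^3 = 5^3 = 125

125


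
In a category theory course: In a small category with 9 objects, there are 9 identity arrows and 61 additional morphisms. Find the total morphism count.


Each object has an identity morphism, giving 9 identities.
Adding the 61 non-identity morphisms:
Total = 9 + 61 = 70

70


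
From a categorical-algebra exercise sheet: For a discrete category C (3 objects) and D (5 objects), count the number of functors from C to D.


A functor from a discrete category C to D is determined by
where each object maps. Each of the 3 objects of C can map
to any of the 5 objects of D independently.
Number of functors = 5^3 = 125

125


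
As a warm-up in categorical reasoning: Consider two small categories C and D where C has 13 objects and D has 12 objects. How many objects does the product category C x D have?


The product category C x D has objects that are pairs (c, d).
Number of pairs = |Ob(C)| * |Ob(D)| = 13 * 12 = 156

156


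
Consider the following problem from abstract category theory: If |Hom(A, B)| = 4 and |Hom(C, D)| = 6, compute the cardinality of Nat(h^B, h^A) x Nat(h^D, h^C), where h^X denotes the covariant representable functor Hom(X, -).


By the Yoneda lemma, Nat(h^B, h^A) is isomorphic to Hom(A, B),
so |Nat(h^B, h^A)| = |Hom(A, B)| and |Nat(h^D, h^C)| = |Hom(C, D)|.
|Hom(A, B)| = 4, |Hom(C, D)| = 6.
|Nat(h^B, h^A) x Nat(h^D, h^C)| = 4 * 6 = 24

24


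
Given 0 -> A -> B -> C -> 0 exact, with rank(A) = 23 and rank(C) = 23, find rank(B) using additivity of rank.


For a short exact sequence 0 -> A -> B -> C -> 0,
rank is additive: rank(B) = rank(A) + rank(C).
rank(B) = 23 + 23 = 46

46


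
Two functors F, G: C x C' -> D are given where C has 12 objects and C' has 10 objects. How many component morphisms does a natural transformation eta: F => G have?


A natural transformation eta: F => G assigns one component morphism per
object of the domain category.
The domain is the product category C x C', so
|Ob(C x C')| = |Ob(C)| * |Ob(C')| = 12 * 10 = 120.
Therefore eta has 120 component morphisms.

120


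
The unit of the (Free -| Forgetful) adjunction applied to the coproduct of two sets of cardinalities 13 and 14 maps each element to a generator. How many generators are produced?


The unit eta_X: X -> U(F(X)) of the Free-Forgetful adjunction
maps each element of X to a generator of F(X). For X = S + T (disjoint
union in Set), |S + T| = |S| + |T|.
Total mappings = 13 + 14 = 27.

27


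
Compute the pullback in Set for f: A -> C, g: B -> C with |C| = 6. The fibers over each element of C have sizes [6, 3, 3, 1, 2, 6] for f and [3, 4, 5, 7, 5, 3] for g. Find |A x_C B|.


The pullback A x_C B consists of pairs (a, b) with f(a) = g(b).
For each element c in C, the fiber product has |f^-1(c)| * |g^-1(c)| elements.
Summing over C: 6 * 3 + 3 * 4 + 3 * 5 + 1 * 7 + 2 * 5 + 6 * 3
= 18 + 12 + 15 + 7 + 10 + 18 = 80

80


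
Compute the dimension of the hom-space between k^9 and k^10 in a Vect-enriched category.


In Vect-enriched categories, Hom(k^n, k^m) is the space of m x n matrices.
dim(Hom(k^9, k^10)) = 10 * 9 = 90

90


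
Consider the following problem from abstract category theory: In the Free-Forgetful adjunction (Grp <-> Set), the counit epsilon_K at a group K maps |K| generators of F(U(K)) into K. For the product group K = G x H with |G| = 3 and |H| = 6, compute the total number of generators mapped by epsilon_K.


The counit epsilon_K: F(U(K)) -> K of the Free-Forgetful adjunction
maps |K| generators of F(U(K)) into K. For K = G x H (the product group),
|G x H| = |G| * |H|.
Total generators mapped = 3 * 6 = 18.

18


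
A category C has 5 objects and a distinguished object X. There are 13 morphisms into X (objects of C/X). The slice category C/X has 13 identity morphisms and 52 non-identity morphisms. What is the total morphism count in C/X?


In the slice category C/X, objects are morphisms to X.
Identity morphisms: 13 (one per object of C/X).
Non-identity morphisms: 52.
Total = 13 + 52 = 65

65


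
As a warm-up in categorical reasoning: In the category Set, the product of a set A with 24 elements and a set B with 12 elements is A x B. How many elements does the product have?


In Set, the product A x B is the Cartesian product.
By the universal property, |A x B| = |A| * |B|.
|A x B| = 24 * 12 = 288

288


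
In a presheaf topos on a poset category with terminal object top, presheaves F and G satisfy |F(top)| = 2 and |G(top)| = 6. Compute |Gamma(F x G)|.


Global sections of a presheaf on a poset with terminal top satisfy
Gamma(H) ~ H(top). Presheaves admit pointwise products, so
(F x G)(top) = F(top) x G(top) (Cartesian product).
|Gamma(F x G)| = |F(top)| * |G(top)| = 2 * 6 = 12.

12


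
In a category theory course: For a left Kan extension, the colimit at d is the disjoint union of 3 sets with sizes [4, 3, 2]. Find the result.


Pointwise, the left Kan extension (Lan_F H)(d) is the colimit, indexed
by the comma category (F downarrow d), of H composed with the
projection (F downarrow d) -> C. Here that colimit is given
as a coproduct (disjoint union) of sets, so its cardinality is the
sum of the sizes of the summands.
Coproduct of sets with sizes: 4 + 3 + 2
= 9

9


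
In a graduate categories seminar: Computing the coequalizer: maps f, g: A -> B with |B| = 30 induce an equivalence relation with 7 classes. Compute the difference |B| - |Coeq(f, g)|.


The coequalizer Coeq(f, g) = B / ~ has one element per equivalence class.
|B| = 30, |Coeq(f, g)| = 7.
|B| - |Coeq(f, g)| = 30 - 7 = 23.

23
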